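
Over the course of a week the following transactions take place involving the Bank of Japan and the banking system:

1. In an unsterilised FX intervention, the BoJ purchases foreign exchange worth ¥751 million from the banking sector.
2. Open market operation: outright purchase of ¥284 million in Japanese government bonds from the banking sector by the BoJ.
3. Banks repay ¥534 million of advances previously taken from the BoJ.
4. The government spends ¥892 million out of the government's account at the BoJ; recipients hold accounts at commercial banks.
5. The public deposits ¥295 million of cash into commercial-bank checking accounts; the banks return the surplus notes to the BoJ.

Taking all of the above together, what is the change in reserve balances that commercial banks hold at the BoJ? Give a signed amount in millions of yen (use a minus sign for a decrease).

+¥1688 million

FX purchase ¥751 million: the BoJ pays by crediting reserve accounts → +¥751M.
OMO purchase (from banks) ¥284 million: the BoJ pays by crediting reserve accounts → +¥284M.
Discount-window repayment ¥534 million: repayment is debited from reserves → −¥534M.
Government spending ¥892 million: government payments flow into bank reserve accounts → +¥892M.
Currency deposit ¥295 million: returned notes are swapped for reserve credit → +¥295M.
Net: 751 + 284 − 534 + 892 + 295 = +¥1688 million.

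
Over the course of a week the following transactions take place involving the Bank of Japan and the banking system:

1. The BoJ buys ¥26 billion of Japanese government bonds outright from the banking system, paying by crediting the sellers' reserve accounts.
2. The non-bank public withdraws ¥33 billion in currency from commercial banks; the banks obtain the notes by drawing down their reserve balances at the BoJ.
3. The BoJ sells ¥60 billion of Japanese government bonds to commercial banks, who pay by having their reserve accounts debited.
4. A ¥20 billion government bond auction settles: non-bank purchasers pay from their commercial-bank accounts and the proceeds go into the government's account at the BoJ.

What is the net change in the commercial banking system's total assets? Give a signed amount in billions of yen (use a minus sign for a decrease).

-¥53 billion

OMO purchase (from banks) ¥26 billion: just an asset swap on bank balance sheets → 0.
Currency withdrawal ¥33 billion: bank balance sheets shrink → −¥33B.
OMO sale (to banks) ¥60 billion: just an asset swap on bank balance sheets → 0.
Government account inflow ¥20 billion: bank balance sheets shrink → −¥20B.
Net: 0 − 33 + 0 − 20 = -¥53 billion.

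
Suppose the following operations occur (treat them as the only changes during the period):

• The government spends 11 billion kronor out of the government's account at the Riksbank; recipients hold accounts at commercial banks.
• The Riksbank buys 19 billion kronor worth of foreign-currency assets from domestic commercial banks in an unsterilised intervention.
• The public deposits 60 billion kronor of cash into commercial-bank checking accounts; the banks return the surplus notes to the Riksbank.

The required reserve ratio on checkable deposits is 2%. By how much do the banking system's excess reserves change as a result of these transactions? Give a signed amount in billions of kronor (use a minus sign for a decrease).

Government spending 11 billion kronor: reserves +11B, deposits +11B.
FX purchase 19 billion kronor: reserves +19B, deposits 0.
Currency deposit 60 billion kronor: reserves +60B, deposits +60B.
Totals: Δreserves = +90B, Δdeposits = +71B.
Δrequired reserves = 2% × +71B = +1.42B.
Δexcess reserves = Δreserves − Δrequired = +90B − (+1.42B) = +88.58 billion.

+88.58 billion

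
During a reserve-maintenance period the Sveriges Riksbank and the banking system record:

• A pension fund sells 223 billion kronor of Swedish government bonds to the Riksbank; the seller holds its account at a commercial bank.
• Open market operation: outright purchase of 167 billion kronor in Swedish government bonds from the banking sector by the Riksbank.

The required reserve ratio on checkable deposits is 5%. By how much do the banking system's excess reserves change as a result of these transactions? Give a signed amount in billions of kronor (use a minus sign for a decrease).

+378.85 billion

Asset purchase (from non-banks) 223 billion kronor: reserves +223B, deposits +223B.
OMO purchase (from banks) 167 billion kronor: reserves +167B, deposits 0.
Totals: Δreserves = +390B, Δdeposits = +223B.
Δrequired reserves = 5% × +223B = +11.15B.
Δexcess reserves = Δreserves − Δrequired = +390B − (+11.15B) = +378.85 billion.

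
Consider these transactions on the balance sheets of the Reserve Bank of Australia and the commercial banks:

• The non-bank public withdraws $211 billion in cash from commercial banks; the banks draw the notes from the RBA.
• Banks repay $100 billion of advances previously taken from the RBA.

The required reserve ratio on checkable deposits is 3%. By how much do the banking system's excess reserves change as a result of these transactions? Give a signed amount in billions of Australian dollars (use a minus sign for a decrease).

-$304.67 billion

Currency withdrawal $211 billion: reserves −$211B, deposits −$211B.
Discount-window repayment $100 billion: reserves −$100B, deposits 0.
Totals: Δreserves = −$311B, Δdeposits = −$211B.
Δrequired reserves = 3% × −$211B = −$6.33B.
Δexcess reserves = Δreserves − Δrequired = −$311B − (−$6.33B) = -$304.67 billion.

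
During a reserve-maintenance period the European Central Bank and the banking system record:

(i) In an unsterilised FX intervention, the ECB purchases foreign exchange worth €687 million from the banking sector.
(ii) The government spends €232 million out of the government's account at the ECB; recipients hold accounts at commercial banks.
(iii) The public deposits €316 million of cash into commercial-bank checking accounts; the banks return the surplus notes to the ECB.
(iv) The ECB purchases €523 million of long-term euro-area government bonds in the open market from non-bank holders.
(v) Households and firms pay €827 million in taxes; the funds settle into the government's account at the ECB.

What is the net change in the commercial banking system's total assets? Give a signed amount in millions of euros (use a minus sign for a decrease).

+€244 million

FX purchase €687 million: just an asset swap on bank balance sheets → 0.
Government spending €232 million: bank balance sheets expand → +€232M.
Currency deposit €316 million: bank balance sheets expand → +€316M.
Asset purchase (from non-banks) €523 million: bank balance sheets expand → +€523M.
Government account inflow €827 million: bank balance sheets shrink → −€827M.
Net: 0 + 232 + 316 + 523 − 827 = +€244 million.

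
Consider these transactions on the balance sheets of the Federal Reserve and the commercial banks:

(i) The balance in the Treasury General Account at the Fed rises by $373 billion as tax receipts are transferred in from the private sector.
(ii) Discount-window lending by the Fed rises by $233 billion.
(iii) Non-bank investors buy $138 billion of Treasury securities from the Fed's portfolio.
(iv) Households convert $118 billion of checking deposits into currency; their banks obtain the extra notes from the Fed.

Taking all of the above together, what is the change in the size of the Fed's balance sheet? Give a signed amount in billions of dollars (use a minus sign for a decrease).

Fed balance sheet:
  Assets:      Securities −$138B, Loans to banks +$233B
  Liabilities: Bank reserves −$396B, Currency in circulation +$118B, Government deposits +$373B
Commercial banking system:
  Assets:      Reserves at CB −$396B
  Liabilities: Checkable deposits −$629B, Borrowings from CB +$233B
Change in total Fed assets = +$95 billion.

+$95 billion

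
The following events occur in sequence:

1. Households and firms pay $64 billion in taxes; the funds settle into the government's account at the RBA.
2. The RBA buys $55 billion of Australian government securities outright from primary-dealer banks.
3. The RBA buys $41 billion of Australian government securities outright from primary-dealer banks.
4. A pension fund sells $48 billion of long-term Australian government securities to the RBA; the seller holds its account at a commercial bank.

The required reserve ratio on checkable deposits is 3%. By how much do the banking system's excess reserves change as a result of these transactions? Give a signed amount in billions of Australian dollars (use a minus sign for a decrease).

Government account inflow $64 billion: reserves −$64B, deposits −$64B.
OMO purchase (from banks) $55 billion: reserves +$55B, deposits 0.
OMO purchase (from banks) $41 billion: reserves +$41B, deposits 0.
Asset purchase (from non-banks) $48 billion: reserves +$48B, deposits +$48B.
Totals: Δreserves = +$80B, Δdeposits = −$16B.
Δrequired reserves = 3% × −$16B = −$0.48B.
Δexcess reserves = Δreserves − Δrequired = +$80B − (−$0.48B) = +$80.48 billion.

+$80.48 billion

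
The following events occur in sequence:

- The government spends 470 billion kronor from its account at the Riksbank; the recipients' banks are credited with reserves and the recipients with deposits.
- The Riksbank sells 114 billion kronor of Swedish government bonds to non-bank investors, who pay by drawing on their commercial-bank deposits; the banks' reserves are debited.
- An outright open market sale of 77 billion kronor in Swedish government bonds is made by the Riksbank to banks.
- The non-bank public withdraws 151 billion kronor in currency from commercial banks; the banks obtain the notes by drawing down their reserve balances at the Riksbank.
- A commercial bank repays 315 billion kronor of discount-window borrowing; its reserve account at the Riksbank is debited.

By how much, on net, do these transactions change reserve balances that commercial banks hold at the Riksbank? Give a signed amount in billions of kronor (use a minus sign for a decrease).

-187 billion

Government spending 470 billion kronor: government payments flow into bank reserve accounts → +470B.
Asset sale (to non-banks) 114 billion kronor: the non-bank buyers' banks settle from reserves → −114B.
OMO sale (to banks) 77 billion kronor: the buying banks pay out of their reserve balances → −77B.
Currency withdrawal 151 billion kronor: banks swap reserves for currency → −151B.
Discount-window repayment 315 billion kronor: repayment is debited from reserves → −315B.
Net: 470 − 114 − 77 − 151 − 315 = -187 billion.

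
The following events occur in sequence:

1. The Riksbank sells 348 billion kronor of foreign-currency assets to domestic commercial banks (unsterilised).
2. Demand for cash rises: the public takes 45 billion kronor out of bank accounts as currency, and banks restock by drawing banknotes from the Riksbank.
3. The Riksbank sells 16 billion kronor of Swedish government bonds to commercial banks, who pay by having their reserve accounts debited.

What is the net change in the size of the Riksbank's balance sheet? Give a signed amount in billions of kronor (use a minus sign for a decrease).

-364 billion

FX sale 348 billion kronor: a Riksbank asset is shed → −348B.
Currency withdrawal 45 billion kronor: only the composition of liabilities changes → 0.
OMO sale (to banks) 16 billion kronor: a Riksbank asset is shed → −16B.
Net: −348 + 0 − 16 = -364 billion.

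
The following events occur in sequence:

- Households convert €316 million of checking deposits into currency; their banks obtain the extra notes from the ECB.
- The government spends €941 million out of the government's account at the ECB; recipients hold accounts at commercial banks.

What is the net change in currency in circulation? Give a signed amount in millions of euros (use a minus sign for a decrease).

ECB balance sheet:
  Assets:      no change
  Liabilities: Bank reserves +€625M, Currency in circulation +€316M, Government deposits −€941M
So the change in currency in circulation is +€316 million.

+€316 million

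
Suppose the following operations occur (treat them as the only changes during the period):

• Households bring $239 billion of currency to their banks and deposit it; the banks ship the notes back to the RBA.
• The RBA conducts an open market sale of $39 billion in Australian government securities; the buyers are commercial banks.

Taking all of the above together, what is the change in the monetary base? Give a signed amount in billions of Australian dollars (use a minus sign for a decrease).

-$39 billion

Currency deposit $239 billion: just a shift between currency and reserves — both are base money → 0.
OMO sale (to banks) $39 billion: RBA balance sheet contracts → −$39B.
Net: 0 − 39 = -$39 billion.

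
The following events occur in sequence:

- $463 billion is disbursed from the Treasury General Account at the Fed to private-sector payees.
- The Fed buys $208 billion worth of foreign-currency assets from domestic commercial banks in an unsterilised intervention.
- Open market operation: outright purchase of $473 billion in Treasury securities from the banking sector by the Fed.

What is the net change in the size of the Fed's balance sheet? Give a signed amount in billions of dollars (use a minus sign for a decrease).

+$681 billion

Fed balance sheet:
  Assets:      Securities +$473B, Foreign assets +$208B
  Liabilities: Bank reserves +$1144B, Government deposits −$463B
Commercial banking system:
  Assets:      Reserves at CB +$1144B, Securities −$473B, Foreign assets −$208B
  Liabilities: Checkable deposits +$463B
Change in total Fed assets = +$681 billion.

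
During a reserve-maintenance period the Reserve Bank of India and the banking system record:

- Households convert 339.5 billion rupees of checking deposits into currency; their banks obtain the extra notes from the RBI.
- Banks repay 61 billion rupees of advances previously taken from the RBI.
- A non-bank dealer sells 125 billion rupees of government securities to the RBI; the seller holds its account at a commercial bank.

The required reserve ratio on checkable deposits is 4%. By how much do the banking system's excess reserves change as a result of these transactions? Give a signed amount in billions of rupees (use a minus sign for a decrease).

Currency withdrawal 339.5 billion rupees: reserves −339.5B, deposits −339.5B.
Discount-window repayment 61 billion rupees: reserves −61B, deposits 0.
Asset purchase (from non-banks) 125 billion rupees: reserves +125B, deposits +125B.
Totals: Δreserves = −275.5B, Δdeposits = −214.5B.
Δrequired reserves = 4% × −214.5B = −8.58B.
Δexcess reserves = Δreserves − Δrequired = −275.5B − (−8.58B) = -266.92 billion.

-266.92 billion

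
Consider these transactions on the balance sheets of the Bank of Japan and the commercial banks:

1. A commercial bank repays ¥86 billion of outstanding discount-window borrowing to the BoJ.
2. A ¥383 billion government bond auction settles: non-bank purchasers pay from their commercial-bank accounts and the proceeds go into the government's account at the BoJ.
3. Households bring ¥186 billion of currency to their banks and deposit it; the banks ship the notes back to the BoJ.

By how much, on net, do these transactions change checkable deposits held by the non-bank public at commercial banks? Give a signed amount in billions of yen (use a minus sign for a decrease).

-¥197 billion

Discount-window repayment ¥86 billion: the counterparty is a bank, so public deposits are unchanged → 0.
Government account inflow ¥383 billion: non-bank counterparties' bank balances fall → −¥383B.
Currency deposit ¥186 billion: non-bank counterparties' bank balances rise → +¥186B.
Net: 0 − 383 + 186 = -¥197 billion.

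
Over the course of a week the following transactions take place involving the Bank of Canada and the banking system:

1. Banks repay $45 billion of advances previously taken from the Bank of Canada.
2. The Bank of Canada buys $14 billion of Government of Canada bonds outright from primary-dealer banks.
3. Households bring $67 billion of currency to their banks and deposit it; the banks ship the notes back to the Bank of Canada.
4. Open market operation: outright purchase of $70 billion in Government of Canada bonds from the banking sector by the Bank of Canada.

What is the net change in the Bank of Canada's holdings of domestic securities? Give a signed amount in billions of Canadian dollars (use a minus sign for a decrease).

+$84 billion

Discount-window repayment $45 billion: the Bank of Canada's securities portfolio is untouched → 0.
OMO purchase (from banks) $14 billion: securities added to the Bank of Canada's portfolio → +$14B.
Currency deposit $67 billion: the Bank of Canada's securities portfolio is untouched → 0.
OMO purchase (from banks) $70 billion: securities added to the Bank of Canada's portfolio → +$70B.
Net: 0 + 14 + 0 + 70 = +$84 billion.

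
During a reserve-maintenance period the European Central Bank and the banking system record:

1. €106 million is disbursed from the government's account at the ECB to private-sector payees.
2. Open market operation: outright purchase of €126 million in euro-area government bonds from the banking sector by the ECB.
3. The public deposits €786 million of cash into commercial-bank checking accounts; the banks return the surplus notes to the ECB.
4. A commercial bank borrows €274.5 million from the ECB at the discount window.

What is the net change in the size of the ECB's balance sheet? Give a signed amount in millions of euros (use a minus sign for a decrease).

+€400.5 million

ECB balance sheet:
  Assets:      Securities +€126M, Loans to banks +€274.5M
  Liabilities: Bank reserves +€1292.5M, Currency in circulation −€786M, Government deposits −€106M
Change in total ECB assets = +€400.5 million.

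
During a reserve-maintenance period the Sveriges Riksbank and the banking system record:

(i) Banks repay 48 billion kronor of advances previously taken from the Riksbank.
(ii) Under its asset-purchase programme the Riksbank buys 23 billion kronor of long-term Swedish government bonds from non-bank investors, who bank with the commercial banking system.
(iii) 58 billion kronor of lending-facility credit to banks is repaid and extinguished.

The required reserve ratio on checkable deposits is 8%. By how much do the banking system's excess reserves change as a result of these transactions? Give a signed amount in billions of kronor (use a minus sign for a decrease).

Discount-window repayment 48 billion kronor: reserves −48B, deposits 0.
Asset purchase (from non-banks) 23 billion kronor: reserves +23B, deposits +23B.
Discount-window repayment 58 billion kronor: reserves −58B, deposits 0.
Totals: Δreserves = −83B, Δdeposits = +23B.
Δrequired reserves = 8% × +23B = +1.84B.
Δexcess reserves = Δreserves − Δrequired = −83B − (+1.84B) = -84.84 billion.

-84.84 billion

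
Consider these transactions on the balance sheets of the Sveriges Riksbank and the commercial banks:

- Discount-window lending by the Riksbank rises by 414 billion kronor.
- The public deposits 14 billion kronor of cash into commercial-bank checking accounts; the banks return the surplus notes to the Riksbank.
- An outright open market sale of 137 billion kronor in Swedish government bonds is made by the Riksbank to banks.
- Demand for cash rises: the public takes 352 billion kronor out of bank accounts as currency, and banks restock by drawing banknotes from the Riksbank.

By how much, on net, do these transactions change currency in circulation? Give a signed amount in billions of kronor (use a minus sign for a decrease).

+338 billion

Riksbank balance sheet:
  Assets:      Securities −137B, Loans to banks +414B
  Liabilities: Bank reserves −61B, Currency in circulation +338B
So the change in currency in circulation is +338 billion.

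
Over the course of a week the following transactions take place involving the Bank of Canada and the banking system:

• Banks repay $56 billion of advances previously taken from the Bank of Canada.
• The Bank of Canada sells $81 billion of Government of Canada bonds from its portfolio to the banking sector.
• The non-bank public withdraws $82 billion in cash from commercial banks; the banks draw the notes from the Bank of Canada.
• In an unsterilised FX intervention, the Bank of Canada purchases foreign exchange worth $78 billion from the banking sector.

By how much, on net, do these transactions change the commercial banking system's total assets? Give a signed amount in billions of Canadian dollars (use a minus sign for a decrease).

Bank of Canada balance sheet:
  Assets:      Securities −$81B, Loans to banks −$56B, Foreign assets +$78B
  Liabilities: Bank reserves −$141B, Currency in circulation +$82B
Commercial banking system:
  Assets:      Reserves at CB −$141B, Securities +$81B, Foreign assets −$78B
  Liabilities: Checkable deposits −$82B, Borrowings from CB −$56B
Change in total bank assets = -$138 billion.

-$138 billion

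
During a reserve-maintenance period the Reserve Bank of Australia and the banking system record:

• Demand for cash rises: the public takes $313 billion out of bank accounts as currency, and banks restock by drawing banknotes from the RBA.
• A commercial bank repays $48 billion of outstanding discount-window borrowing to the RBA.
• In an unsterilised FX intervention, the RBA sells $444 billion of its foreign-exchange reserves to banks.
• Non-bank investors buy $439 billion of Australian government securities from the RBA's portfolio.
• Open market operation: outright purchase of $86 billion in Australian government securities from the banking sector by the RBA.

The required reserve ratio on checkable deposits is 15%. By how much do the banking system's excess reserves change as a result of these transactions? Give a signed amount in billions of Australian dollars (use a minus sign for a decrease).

Currency withdrawal $313 billion: reserves −$313B, deposits −$313B.
Discount-window repayment $48 billion: reserves −$48B, deposits 0.
FX sale $444 billion: reserves −$444B, deposits 0.
Asset sale (to non-banks) $439 billion: reserves −$439B, deposits −$439B.
OMO purchase (from banks) $86 billion: reserves +$86B, deposits 0.
Totals: Δreserves = −$1158B, Δdeposits = −$752B.
Δrequired reserves = 15% × −$752B = −$112.8B.
Δexcess reserves = Δreserves − Δrequired = −$1158B − (−$112.8B) = -$1045.2 billion.

-$1045.2 billion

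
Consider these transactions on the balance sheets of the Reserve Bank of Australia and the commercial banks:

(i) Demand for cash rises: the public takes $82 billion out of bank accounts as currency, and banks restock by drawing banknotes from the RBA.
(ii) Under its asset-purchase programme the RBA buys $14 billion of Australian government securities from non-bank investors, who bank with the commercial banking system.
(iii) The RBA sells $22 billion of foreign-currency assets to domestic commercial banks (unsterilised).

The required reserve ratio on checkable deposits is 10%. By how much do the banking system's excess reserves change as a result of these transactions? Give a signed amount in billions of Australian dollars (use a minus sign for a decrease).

-$83.2 billion

Currency withdrawal $82 billion: reserves −$82B, deposits −$82B.
Asset purchase (from non-banks) $14 billion: reserves +$14B, deposits +$14B.
FX sale $22 billion: reserves −$22B, deposits 0.
Totals: Δreserves = −$90B, Δdeposits = −$68B.
Δrequired reserves = 10% × −$68B = −$6.8B.
Δexcess reserves = Δreserves − Δrequired = −$90B − (−$6.8B) = -$83.2 billion.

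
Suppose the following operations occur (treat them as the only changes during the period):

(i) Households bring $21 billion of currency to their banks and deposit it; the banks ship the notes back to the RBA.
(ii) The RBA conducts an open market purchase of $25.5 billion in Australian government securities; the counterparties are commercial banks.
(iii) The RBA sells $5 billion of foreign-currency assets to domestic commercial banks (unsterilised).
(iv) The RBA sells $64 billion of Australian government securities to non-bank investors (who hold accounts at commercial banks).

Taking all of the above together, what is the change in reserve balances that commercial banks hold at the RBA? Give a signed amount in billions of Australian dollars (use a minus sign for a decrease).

RBA balance sheet:
  Assets:      Securities −$38.5B, Foreign assets −$5B
  Liabilities: Bank reserves −$22.5B, Currency in circulation −$21B
Commercial banking system:
  Assets:      Reserves at CB −$22.5B, Securities −$25.5B, Foreign assets +$5B
  Liabilities: Checkable deposits −$43B
So the change in reserve balances that commercial banks hold at the RBA is -$22.5 billion.

-$22.5 billion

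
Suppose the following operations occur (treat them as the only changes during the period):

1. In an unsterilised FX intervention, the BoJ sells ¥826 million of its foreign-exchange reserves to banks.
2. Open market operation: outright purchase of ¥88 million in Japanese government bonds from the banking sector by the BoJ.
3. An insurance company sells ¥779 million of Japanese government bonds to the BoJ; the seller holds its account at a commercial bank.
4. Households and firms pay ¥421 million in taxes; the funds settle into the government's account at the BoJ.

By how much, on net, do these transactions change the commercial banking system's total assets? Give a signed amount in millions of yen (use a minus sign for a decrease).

FX sale ¥826 million: just an asset swap on bank balance sheets → 0.
OMO purchase (from banks) ¥88 million: just an asset swap on bank balance sheets → 0.
Asset purchase (from non-banks) ¥779 million: bank balance sheets expand → +¥779M.
Government account inflow ¥421 million: bank balance sheets shrink → −¥421M.
Net: 0 + 0 + 779 − 421 = +¥358 million.

+¥358 million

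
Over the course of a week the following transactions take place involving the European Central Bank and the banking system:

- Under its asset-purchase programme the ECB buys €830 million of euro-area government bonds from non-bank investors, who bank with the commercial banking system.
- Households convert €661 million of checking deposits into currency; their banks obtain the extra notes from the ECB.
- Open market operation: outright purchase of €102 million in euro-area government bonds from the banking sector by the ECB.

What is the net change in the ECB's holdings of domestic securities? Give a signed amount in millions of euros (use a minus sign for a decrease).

+€932 million

Asset purchase (from non-banks) €830 million: securities added to the ECB's portfolio → +€830M.
Currency withdrawal €661 million: the ECB's securities portfolio is untouched → 0.
OMO purchase (from banks) €102 million: securities added to the ECB's portfolio → +€102M.
Net: 830 + 0 + 102 = +€932 million.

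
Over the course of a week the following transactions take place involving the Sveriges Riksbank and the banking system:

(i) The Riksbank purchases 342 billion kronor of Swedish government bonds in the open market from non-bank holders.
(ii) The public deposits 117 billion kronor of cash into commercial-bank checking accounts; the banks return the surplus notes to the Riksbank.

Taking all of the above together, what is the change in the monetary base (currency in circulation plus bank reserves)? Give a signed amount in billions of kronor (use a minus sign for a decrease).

+342 billion

Riksbank balance sheet:
  Assets:      Securities +342B
  Liabilities: Bank reserves +459B, Currency in circulation −117B
Monetary base = currency + reserves: −117B + (+459B) = +342 billion.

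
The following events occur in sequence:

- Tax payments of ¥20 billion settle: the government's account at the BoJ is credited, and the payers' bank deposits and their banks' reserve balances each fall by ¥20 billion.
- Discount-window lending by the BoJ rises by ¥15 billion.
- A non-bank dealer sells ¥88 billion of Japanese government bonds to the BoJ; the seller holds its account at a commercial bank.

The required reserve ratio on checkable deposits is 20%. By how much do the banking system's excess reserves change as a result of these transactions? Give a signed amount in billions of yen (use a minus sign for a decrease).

Government account inflow ¥20 billion: reserves −¥20B, deposits −¥20B.
Discount-window loan ¥15 billion: reserves +¥15B, deposits 0.
Asset purchase (from non-banks) ¥88 billion: reserves +¥88B, deposits +¥88B.
Totals: Δreserves = +¥83B, Δdeposits = +¥68B.
Δrequired reserves = 20% × +¥68B = +¥13.6B.
Δexcess reserves = Δreserves − Δrequired = +¥83B − (+¥13.6B) = +¥69.4 billion.

+¥69.4 billion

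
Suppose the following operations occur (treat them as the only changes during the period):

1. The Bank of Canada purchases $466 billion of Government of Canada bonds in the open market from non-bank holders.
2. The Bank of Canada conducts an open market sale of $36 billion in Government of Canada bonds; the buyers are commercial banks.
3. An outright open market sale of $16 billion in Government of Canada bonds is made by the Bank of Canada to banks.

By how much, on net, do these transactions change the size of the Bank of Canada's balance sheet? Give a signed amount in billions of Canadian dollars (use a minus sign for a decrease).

Asset purchase (from non-banks) $466 billion: a Bank of Canada asset is acquired → +$466B.
OMO sale (to banks) $36 billion: a Bank of Canada asset is shed → −$36B.
OMO sale (to banks) $16 billion: a Bank of Canada asset is shed → −$16B.
Net: 466 − 36 − 16 = +$414 billion.

+$414 billion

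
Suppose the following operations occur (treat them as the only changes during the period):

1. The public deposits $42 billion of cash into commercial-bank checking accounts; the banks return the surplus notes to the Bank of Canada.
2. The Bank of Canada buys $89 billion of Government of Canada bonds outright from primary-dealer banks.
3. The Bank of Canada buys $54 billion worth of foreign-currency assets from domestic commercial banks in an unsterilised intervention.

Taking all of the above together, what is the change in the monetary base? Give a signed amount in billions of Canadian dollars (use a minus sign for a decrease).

+$143 billion

Currency deposit $42 billion: just a shift between currency and reserves — both are base money → 0.
OMO purchase (from banks) $89 billion: Bank of Canada balance sheet expands → +$89B.
FX purchase $54 billion: Bank of Canada balance sheet expands → +$54B.
Net: 0 + 89 + 54 = +$143 billion.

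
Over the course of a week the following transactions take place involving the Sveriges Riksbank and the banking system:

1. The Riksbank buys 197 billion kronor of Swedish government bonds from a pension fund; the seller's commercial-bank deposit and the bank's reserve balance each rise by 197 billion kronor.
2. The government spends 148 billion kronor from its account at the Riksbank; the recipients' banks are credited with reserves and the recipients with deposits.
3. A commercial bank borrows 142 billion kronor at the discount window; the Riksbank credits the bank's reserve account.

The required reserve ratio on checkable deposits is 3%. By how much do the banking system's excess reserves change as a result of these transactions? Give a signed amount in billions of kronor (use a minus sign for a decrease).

+476.65 billion

Asset purchase (from non-banks) 197 billion kronor: reserves +197B, deposits +197B.
Government spending 148 billion kronor: reserves +148B, deposits +148B.
Discount-window loan 142 billion kronor: reserves +142B, deposits 0.
Totals: Δreserves = +487B, Δdeposits = +345B.
Δrequired reserves = 3% × +345B = +10.35B.
Δexcess reserves = Δreserves − Δrequired = +487B − (+10.35B) = +476.65 billion.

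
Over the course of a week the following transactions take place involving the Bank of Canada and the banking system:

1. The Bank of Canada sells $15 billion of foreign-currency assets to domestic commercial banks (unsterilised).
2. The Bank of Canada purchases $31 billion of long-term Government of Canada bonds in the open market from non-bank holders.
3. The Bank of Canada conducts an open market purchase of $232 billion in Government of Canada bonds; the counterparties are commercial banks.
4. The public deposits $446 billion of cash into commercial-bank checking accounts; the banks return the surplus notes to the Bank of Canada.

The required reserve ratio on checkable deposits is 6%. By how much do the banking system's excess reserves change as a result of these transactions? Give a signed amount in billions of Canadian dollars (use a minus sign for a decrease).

FX sale $15 billion: reserves −$15B, deposits 0.
Asset purchase (from non-banks) $31 billion: reserves +$31B, deposits +$31B.
OMO purchase (from banks) $232 billion: reserves +$232B, deposits 0.
Currency deposit $446 billion: reserves +$446B, deposits +$446B.
Totals: Δreserves = +$694B, Δdeposits = +$477B.
Δrequired reserves = 6% × +$477B = +$28.62B.
Δexcess reserves = Δreserves − Δrequired = +$694B − (+$28.62B) = +$665.38 billion.

+$665.38 billion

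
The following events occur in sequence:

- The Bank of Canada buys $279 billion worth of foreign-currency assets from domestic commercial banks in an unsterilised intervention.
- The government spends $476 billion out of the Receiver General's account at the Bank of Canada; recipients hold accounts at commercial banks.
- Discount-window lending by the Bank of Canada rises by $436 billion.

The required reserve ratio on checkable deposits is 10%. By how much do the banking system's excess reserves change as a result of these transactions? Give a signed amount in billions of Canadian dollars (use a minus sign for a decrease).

FX purchase $279 billion: reserves +$279B, deposits 0.
Government spending $476 billion: reserves +$476B, deposits +$476B.
Discount-window loan $436 billion: reserves +$436B, deposits 0.
Totals: Δreserves = +$1191B, Δdeposits = +$476B.
Δrequired reserves = 10% × +$476B = +$47.6B.
Δexcess reserves = Δreserves − Δrequired = +$1191B − (+$47.6B) = +$1143.4 billion.

+$1143.4 billion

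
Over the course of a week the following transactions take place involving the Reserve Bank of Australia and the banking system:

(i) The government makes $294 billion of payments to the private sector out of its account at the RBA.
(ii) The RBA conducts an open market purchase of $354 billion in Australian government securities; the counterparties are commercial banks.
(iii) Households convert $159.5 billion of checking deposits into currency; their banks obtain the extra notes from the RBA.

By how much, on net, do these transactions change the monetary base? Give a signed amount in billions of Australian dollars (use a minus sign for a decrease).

Government spending $294 billion: a non-base liability converts back to reserves → +$294B.
OMO purchase (from banks) $354 billion: RBA balance sheet expands → +$354B.
Currency withdrawal $159.5 billion: just a shift between currency and reserves — both are base money → 0.
Net: 294 + 354 + 0 = +$648 billion.

+$648 billion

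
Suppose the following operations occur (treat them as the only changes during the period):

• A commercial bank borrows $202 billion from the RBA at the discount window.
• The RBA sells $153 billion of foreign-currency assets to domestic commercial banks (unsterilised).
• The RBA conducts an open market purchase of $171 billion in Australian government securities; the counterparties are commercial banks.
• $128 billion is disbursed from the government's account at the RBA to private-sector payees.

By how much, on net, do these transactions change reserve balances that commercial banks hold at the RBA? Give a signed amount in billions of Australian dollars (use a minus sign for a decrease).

Discount-window loan $202 billion: the loan is credited to the bank's reserve account → +$202B.
FX sale $153 billion: the buying banks pay out of their reserve balances → −$153B.
OMO purchase (from banks) $171 billion: the RBA pays by crediting reserve accounts → +$171B.
Government spending $128 billion: government payments flow into bank reserve accounts → +$128B.
Net: 202 − 153 + 171 + 128 = +$348 billion.

+$348 billion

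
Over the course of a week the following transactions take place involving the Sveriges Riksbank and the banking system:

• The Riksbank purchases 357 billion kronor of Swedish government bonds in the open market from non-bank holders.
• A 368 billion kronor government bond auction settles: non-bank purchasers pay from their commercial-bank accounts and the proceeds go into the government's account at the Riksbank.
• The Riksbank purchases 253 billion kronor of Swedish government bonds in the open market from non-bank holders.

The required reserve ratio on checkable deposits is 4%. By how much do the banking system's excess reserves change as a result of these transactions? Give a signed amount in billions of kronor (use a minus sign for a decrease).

+232.32 billion

Asset purchase (from non-banks) 357 billion kronor: reserves +357B, deposits +357B.
Government account inflow 368 billion kronor: reserves −368B, deposits −368B.
Asset purchase (from non-banks) 253 billion kronor: reserves +253B, deposits +253B.
Totals: Δreserves = +242B, Δdeposits = +242B.
Δrequired reserves = 4% × +242B = +9.68B.
Δexcess reserves = Δreserves − Δrequired = +242B − (+9.68B) = +232.32 billion.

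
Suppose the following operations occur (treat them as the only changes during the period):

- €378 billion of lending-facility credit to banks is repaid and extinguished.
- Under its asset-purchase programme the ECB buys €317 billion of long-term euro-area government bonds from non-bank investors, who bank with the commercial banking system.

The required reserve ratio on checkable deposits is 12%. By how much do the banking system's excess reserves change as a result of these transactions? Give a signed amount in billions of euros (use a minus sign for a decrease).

Discount-window repayment €378 billion: reserves −€378B, deposits 0.
Asset purchase (from non-banks) €317 billion: reserves +€317B, deposits +€317B.
Totals: Δreserves = −€61B, Δdeposits = +€317B.
Δrequired reserves = 12% × +€317B = +€38.04B.
Δexcess reserves = Δreserves − Δrequired = −€61B − (+€38.04B) = -€99.04 billion.

-€99.04 billion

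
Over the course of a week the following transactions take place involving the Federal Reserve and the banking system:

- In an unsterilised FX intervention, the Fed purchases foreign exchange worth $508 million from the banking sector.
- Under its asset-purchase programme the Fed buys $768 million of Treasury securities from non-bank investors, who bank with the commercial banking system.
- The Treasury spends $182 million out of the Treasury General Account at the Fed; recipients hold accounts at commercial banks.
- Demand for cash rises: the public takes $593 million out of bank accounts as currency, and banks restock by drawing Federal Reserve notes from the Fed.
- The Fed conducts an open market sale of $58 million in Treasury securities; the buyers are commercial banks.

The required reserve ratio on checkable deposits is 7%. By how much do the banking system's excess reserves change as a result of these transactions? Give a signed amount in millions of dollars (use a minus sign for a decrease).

FX purchase $508 million: reserves +$508M, deposits 0.
Asset purchase (from non-banks) $768 million: reserves +$768M, deposits +$768M.
Government spending $182 million: reserves +$182M, deposits +$182M.
Currency withdrawal $593 million: reserves −$593M, deposits −$593M.
OMO sale (to banks) $58 million: reserves −$58M, deposits 0.
Totals: Δreserves = +$807M, Δdeposits = +$357M.
Δrequired reserves = 7% × +$357M = +$24.99M.
Δexcess reserves = Δreserves − Δrequired = +$807M − (+$24.99M) = +$782.01 million.

+$782.01 million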